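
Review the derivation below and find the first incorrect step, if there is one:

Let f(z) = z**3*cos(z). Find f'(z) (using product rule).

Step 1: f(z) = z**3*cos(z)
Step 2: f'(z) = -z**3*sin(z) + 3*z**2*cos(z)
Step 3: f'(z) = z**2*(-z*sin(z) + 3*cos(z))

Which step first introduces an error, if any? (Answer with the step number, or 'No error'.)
No error

All steps in this derivation are correct.
The final answer f'(z) = z**2*(-z*sin(z) + 3*cos(z)) is valid.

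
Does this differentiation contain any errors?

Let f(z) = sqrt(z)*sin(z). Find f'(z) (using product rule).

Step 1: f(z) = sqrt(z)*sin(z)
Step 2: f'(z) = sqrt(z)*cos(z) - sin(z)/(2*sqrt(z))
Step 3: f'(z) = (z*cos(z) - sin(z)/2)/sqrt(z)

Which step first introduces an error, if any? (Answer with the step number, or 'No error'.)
Step 2

Step 2 is incorrect due to a sign flip.
The step shows: sqrt(z)*cos(z) - sin(z)/(2*sqrt(z))
The correct value should be: sqrt(z)*cos(z) + sin(z)/(2*sqrt(z))

Explanation: The sign of one term was flipped: the term sin(z)/(2*sqrt(z)) was incorrectly written as -sin(z)/(2*sqrt(z))
The later steps are derived from this incorrect expression, so the error originates in Step 2.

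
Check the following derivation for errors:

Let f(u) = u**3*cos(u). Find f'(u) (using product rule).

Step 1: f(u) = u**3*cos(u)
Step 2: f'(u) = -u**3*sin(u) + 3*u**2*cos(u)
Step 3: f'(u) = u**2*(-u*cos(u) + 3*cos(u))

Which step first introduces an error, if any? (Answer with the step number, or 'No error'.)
Step 3

Step 3 is incorrect due to a wrong trig function.
The step shows: u**2*(-u*cos(u) + 3*cos(u))
The correct value should be: u**2*(-u*sin(u) + 3*cos(u))

Explanation: sin(u) was incorrectly written as cos(u): the term u**2*(-u*sin(u) + 3*cos(u)) was incorrectly written as u**2*(-u*cos(u) + 3*cos(u))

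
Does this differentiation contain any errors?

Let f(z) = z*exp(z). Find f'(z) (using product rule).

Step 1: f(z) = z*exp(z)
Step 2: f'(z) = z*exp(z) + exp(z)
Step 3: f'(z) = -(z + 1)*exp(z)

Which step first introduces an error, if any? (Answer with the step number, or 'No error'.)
Step 3

Step 3 is incorrect due to a sign flip.
The step shows: -(z + 1)*exp(z)
The correct value should be: (z + 1)*exp(z)

Explanation: The sign of the whole expression was flipped: the term (z + 1)*exp(z) was incorrectly written as -(z + 1)*exp(z)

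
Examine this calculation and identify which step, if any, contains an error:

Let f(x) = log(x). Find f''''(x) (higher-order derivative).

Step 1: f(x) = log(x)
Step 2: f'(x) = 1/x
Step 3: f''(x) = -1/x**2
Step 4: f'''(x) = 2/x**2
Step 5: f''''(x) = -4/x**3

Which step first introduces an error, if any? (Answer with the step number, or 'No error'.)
Step 4

Step 4 is incorrect due to a wrong exponent.
The step shows: 2/x**2
The correct value should be: 2/x**3

Explanation: The exponent -3 on x was incorrectly written as -2: the term 2/x**3 was incorrectly written as 2/x**2
The later steps are derived from this incorrect expression, so the error originates in Step 4.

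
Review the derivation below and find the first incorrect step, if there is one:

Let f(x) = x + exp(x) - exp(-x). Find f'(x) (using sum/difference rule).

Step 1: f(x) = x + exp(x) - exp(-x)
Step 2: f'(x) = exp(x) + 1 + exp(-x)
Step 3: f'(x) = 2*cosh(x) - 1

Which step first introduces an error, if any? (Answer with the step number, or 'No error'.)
Step 3

Step 3 is incorrect due to a sign flip.
The step shows: 2*cosh(x) - 1
The correct value should be: 2*cosh(x) + 1

Explanation: The sign of one term was flipped: the term 1 was incorrectly written as -1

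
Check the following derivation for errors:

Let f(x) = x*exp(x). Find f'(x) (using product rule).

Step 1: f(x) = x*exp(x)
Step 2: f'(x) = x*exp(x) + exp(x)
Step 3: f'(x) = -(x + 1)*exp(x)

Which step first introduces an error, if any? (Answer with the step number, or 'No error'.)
Step 3

Step 3 is incorrect due to a sign flip.
The step shows: -(x + 1)*exp(x)
The correct value should be: (x + 1)*exp(x)

Explanation: The sign of the whole expression was flipped: the term (x + 1)*exp(x) was incorrectly written as -(x + 1)*exp(x)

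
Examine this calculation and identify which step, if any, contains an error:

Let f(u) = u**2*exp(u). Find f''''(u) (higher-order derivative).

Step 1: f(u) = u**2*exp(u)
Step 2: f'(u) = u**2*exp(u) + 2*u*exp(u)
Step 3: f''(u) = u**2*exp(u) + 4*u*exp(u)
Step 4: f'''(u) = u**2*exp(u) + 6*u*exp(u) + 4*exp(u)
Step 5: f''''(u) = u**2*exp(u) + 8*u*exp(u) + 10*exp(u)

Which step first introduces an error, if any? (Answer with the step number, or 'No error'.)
Step 3

Step 3 is incorrect due to a dropped term.
The step shows: u**2*exp(u) + 4*u*exp(u)
The correct value should be: u**2*exp(u) + 4*u*exp(u) + 2*exp(u)

Explanation: A term was dropped: the term 2*exp(u) was incorrectly omitted
The later steps are derived from this incorrect expression, so the error originates in Step 3.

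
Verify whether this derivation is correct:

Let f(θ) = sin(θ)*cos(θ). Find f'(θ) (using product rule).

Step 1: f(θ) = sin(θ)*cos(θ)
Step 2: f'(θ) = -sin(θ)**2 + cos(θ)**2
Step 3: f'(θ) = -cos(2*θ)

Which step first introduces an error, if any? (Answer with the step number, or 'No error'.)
Step 3

Step 3 is incorrect due to a sign flip.
The step shows: -cos(2*θ)
The correct value should be: cos(2*θ)

Explanation: The sign of the whole expression was flipped: the term cos(2*θ) was incorrectly written as -cos(2*θ)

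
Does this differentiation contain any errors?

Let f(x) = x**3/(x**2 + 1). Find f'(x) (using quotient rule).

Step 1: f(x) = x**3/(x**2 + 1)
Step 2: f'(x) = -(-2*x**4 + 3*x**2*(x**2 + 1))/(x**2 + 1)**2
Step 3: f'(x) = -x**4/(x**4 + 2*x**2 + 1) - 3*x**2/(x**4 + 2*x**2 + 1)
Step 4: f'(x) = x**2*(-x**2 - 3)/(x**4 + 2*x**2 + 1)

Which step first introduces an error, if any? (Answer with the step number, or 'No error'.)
Step 2

Step 2 is incorrect due to a sign flip.
The step shows: -(-2*x**4 + 3*x**2*(x**2 + 1))/(x**2 + 1)**2
The correct value should be: (-2*x**4 + 3*x**2*(x**2 + 1))/(x**2 + 1)**2

Explanation: The sign of the whole expression was flipped: the term (-2*x**4 + 3*x**2*(x**2 + 1))/(x**2 + 1)**2 was incorrectly written as -(-2*x**4 + 3*x**2*(x**2 + 1))/(x**2 + 1)**2
The later steps are derived from this incorrect expression, so the error originates in Step 2.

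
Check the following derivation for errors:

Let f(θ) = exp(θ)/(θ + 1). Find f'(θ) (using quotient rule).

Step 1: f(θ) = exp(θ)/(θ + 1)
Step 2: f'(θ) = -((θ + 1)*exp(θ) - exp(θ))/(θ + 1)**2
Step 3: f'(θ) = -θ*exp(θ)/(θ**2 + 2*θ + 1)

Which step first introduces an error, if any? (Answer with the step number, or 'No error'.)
Step 2

Step 2 is incorrect due to a sign flip.
The step shows: -((θ + 1)*exp(θ) - exp(θ))/(θ + 1)**2
The correct value should be: ((θ + 1)*exp(θ) - exp(θ))/(θ + 1)**2

Explanation: The sign of the whole expression was flipped: the term ((θ + 1)*exp(θ) - exp(θ))/(θ + 1)**2 was incorrectly written as -((θ + 1)*exp(θ) - exp(θ))/(θ + 1)**2
The later steps are derived from this incorrect expression, so the error originates in Step 2.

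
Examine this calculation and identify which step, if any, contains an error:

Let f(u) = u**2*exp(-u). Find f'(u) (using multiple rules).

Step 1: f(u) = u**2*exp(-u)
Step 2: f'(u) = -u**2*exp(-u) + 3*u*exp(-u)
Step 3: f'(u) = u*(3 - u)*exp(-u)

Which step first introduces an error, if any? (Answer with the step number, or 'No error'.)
Step 2

Step 2 is incorrect due to a wrong coefficient.
The step shows: -u**2*exp(-u) + 3*u*exp(-u)
The correct value should be: -u**2*exp(-u) + 2*u*exp(-u)

Explanation: The coefficient 2 was incorrectly written as 3: the term 2*u*exp(-u) was incorrectly written as 3*u*exp(-u)
The later steps are derived from this incorrect expression, so the error originates in Step 2.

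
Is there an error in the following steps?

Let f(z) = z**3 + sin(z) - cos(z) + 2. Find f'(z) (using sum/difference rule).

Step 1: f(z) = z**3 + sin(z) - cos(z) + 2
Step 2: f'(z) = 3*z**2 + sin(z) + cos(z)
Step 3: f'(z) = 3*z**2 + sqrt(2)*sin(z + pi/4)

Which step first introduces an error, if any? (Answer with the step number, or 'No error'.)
No error

All steps in this derivation are correct.
The final answer f'(z) = 3*z**2 + sqrt(2)*sin(z + pi/4) is valid.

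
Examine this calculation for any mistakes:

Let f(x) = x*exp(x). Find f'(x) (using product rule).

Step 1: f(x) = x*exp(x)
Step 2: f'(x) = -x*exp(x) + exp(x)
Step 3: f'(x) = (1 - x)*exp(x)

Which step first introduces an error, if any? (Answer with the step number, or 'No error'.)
Step 2

Step 2 is incorrect due to a sign flip.
The step shows: -x*exp(x) + exp(x)
The correct value should be: x*exp(x) + exp(x)

Explanation: The sign of one term was flipped: the term x*exp(x) was incorrectly written as -x*exp(x)
The later steps are derived from this incorrect expression, so the error originates in Step 2.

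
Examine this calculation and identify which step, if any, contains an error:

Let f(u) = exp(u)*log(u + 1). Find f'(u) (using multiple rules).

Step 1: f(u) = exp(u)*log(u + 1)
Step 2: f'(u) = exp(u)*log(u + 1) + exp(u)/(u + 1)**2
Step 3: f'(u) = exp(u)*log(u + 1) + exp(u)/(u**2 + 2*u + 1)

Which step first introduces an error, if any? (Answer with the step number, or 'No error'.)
Step 2

Step 2 is incorrect due to a wrong exponent.
The step shows: exp(u)*log(u + 1) + exp(u)/(u + 1)**2
The correct value should be: exp(u)*log(u + 1) + exp(u)/(u + 1)

Explanation: The exponent -1 on u + 1 was incorrectly written as -2: the term exp(u)/(u + 1) was incorrectly written as exp(u)/(u + 1)**2
The later steps are derived from this incorrect expression, so the error originates in Step 2.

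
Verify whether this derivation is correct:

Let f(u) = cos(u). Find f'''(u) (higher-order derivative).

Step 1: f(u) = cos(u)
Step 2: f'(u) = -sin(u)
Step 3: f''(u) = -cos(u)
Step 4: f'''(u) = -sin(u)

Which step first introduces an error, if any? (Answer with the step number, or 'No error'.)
Step 4

Step 4 is incorrect due to a sign flip.
The step shows: -sin(u)
The correct value should be: sin(u)

Explanation: The sign of the whole expression was flipped: the term sin(u) was incorrectly written as -sin(u)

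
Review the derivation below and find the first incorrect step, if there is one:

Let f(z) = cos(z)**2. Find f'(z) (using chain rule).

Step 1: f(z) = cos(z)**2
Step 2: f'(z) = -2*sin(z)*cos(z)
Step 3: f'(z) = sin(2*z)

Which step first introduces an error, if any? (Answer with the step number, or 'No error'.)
Step 3

Step 3 is incorrect due to a sign flip.
The step shows: sin(2*z)
The correct value should be: -sin(2*z)

Explanation: The sign of the whole expression was flipped: the term -sin(2*z) was incorrectly written as sin(2*z)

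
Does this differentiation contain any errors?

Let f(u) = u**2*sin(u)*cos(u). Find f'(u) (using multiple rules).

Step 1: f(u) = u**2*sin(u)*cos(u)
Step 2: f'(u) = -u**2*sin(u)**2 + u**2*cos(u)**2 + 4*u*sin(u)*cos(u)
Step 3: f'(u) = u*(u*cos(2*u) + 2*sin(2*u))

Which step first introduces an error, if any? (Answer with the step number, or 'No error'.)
Step 2

Step 2 is incorrect due to a wrong coefficient.
The step shows: -u**2*sin(u)**2 + u**2*cos(u)**2 + 4*u*sin(u)*cos(u)
The correct value should be: -u**2*sin(u)**2 + u**2*cos(u)**2 + 2*u*sin(u)*cos(u)

Explanation: The coefficient 2 was incorrectly written as 4: the term 2*u*sin(u)*cos(u) was incorrectly written as 4*u*sin(u)*cos(u)
The later steps are derived from this incorrect expression, so the error originates in Step 2.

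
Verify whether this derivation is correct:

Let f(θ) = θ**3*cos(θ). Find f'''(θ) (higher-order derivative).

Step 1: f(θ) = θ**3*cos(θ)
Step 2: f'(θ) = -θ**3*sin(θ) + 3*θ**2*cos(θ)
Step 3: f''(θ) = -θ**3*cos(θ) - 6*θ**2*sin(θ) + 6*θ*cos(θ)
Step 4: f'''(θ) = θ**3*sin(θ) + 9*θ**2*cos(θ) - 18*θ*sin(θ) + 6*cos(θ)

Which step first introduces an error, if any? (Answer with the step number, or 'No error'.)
Step 4

Step 4 is incorrect due to a sign flip.
The step shows: θ**3*sin(θ) + 9*θ**2*cos(θ) - 18*θ*sin(θ) + 6*cos(θ)
The correct value should be: θ**3*sin(θ) - 9*θ**2*cos(θ) - 18*θ*sin(θ) + 6*cos(θ)

Explanation: The sign of one term was flipped: the term -9*θ**2*cos(θ) was incorrectly written as 9*θ**2*cos(θ)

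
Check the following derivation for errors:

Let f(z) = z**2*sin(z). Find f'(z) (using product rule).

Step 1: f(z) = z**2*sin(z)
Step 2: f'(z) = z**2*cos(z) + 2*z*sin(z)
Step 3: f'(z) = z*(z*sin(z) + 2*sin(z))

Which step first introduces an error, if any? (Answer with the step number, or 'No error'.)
Step 3

Step 3 is incorrect due to a wrong trig function.
The step shows: z*(z*sin(z) + 2*sin(z))
The correct value should be: z*(z*cos(z) + 2*sin(z))

Explanation: cos(z) was incorrectly written as sin(z): the term z*(z*cos(z) + 2*sin(z)) was incorrectly written as z*(z*sin(z) + 2*sin(z))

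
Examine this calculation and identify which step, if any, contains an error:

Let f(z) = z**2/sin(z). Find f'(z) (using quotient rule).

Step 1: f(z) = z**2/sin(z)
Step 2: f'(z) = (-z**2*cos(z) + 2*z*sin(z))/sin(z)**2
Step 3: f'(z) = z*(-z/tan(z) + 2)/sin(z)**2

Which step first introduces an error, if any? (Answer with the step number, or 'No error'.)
Step 3

Step 3 is incorrect due to a wrong exponent.
The step shows: z*(-z/tan(z) + 2)/sin(z)**2
The correct value should be: z*(-z/tan(z) + 2)/sin(z)

Explanation: The exponent -1 on sin(z) was incorrectly written as -2: the term z*(-z/tan(z) + 2)/sin(z) was incorrectly written as z*(-z/tan(z) + 2)/sin(z)**2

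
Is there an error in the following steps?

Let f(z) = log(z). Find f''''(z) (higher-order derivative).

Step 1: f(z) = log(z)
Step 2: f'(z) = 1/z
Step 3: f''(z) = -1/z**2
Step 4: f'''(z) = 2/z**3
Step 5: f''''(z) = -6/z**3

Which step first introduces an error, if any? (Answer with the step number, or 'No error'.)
Step 5

Step 5 is incorrect due to a wrong exponent.
The step shows: -6/z**3
The correct value should be: -6/z**4

Explanation: The exponent -4 on z was incorrectly written as -3: the term -6/z**4 was incorrectly written as -6/z**3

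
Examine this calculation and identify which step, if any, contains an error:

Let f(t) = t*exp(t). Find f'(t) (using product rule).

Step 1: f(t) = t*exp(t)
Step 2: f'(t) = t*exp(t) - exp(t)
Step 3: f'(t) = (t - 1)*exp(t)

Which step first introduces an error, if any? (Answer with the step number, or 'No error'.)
Step 2

Step 2 is incorrect due to a sign flip.
The step shows: t*exp(t) - exp(t)
The correct value should be: t*exp(t) + exp(t)

Explanation: The sign of one term was flipped: the term exp(t) was incorrectly written as -exp(t)
The later steps are derived from this incorrect expression, so the error originates in Step 2.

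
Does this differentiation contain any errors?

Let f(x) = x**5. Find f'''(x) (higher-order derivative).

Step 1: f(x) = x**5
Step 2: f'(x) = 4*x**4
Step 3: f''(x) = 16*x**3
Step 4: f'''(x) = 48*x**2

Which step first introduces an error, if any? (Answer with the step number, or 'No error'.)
Step 2

Step 2 is incorrect due to a wrong coefficient.
The step shows: 4*x**4
The correct value should be: 5*x**4

Explanation: The coefficient 5 was incorrectly written as 4: the term 5*x**4 was incorrectly written as 4*x**4
The later steps are derived from this incorrect expression, so the error originates in Step 2.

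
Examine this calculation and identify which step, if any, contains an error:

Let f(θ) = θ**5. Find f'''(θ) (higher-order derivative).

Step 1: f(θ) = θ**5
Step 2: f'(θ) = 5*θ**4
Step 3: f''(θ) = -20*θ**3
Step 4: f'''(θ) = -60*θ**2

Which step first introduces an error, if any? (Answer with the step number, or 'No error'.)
Step 3

Step 3 is incorrect due to a sign flip.
The step shows: -20*θ**3
The correct value should be: 20*θ**3

Explanation: The sign of the whole expression was flipped: the term 20*θ**3 was incorrectly written as -20*θ**3
The later steps are derived from this incorrect expression, so the error originates in Step 3.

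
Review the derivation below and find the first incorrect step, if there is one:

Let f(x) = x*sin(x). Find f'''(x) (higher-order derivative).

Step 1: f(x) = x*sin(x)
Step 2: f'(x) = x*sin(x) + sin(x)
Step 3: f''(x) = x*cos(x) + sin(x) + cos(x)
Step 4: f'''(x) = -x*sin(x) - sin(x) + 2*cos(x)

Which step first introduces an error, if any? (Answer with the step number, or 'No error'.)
Step 2

Step 2 is incorrect due to a wrong trig function.
The step shows: x*sin(x) + sin(x)
The correct value should be: x*cos(x) + sin(x)

Explanation: cos(x) was incorrectly written as sin(x): the term x*cos(x) was incorrectly written as x*sin(x)
The later steps are derived from this incorrect expression, so the error originates in Step 2.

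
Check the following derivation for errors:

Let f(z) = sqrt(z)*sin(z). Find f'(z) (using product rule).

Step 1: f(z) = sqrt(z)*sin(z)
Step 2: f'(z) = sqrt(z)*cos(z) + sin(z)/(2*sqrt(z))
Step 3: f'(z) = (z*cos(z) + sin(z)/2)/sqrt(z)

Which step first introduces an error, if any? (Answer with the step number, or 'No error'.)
No error

All steps in this derivation are correct.
The final answer f'(z) = (z*cos(z) + sin(z)/2)/sqrt(z) is valid.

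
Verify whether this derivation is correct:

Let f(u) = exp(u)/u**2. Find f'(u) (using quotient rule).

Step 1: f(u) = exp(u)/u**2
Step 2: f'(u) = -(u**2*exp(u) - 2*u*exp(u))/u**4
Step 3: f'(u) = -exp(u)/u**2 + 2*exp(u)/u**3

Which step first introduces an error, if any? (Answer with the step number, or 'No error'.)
Step 2

Step 2 is incorrect due to a sign flip.
The step shows: -(u**2*exp(u) - 2*u*exp(u))/u**4
The correct value should be: (u**2*exp(u) - 2*u*exp(u))/u**4

Explanation: The sign of the whole expression was flipped: the term (u**2*exp(u) - 2*u*exp(u))/u**4 was incorrectly written as -(u**2*exp(u) - 2*u*exp(u))/u**4
The later steps are derived from this incorrect expression, so the error originates in Step 2.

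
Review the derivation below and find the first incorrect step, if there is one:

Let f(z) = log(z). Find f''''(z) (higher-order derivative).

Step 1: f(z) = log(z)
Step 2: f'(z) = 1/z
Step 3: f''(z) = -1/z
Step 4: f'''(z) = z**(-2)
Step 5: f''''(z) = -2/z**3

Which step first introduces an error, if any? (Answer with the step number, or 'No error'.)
Step 3

Step 3 is incorrect due to a wrong exponent.
The step shows: -1/z
The correct value should be: -1/z**2

Explanation: The exponent -2 on z was incorrectly written as -1: the term -1/z**2 was incorrectly written as -1/z
The later steps are derived from this incorrect expression, so the error originates in Step 3.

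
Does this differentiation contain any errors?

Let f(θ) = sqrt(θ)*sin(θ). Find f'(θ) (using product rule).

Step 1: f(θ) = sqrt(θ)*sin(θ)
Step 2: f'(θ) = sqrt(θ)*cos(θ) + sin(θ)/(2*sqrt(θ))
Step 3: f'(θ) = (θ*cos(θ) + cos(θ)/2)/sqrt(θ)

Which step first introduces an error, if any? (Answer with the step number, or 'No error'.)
Step 3

Step 3 is incorrect due to a wrong trig function.
The step shows: (θ*cos(θ) + cos(θ)/2)/sqrt(θ)
The correct value should be: (θ*cos(θ) + sin(θ)/2)/sqrt(θ)

Explanation: sin(θ) was incorrectly written as cos(θ): the term (θ*cos(θ) + sin(θ)/2)/sqrt(θ) was incorrectly written as (θ*cos(θ) + cos(θ)/2)/sqrt(θ)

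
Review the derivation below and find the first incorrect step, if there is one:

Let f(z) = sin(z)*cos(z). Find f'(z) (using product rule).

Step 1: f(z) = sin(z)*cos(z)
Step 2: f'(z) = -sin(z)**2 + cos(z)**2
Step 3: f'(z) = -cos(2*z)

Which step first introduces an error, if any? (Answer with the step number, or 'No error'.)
Step 3

Step 3 is incorrect due to a sign flip.
The step shows: -cos(2*z)
The correct value should be: cos(2*z)

Explanation: The sign of the whole expression was flipped: the term cos(2*z) was incorrectly written as -cos(2*z)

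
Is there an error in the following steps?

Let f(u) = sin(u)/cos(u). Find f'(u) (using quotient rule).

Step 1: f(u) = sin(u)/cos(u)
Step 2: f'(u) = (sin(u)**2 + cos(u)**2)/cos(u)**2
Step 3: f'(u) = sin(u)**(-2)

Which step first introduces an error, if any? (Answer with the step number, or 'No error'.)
Step 3

Step 3 is incorrect due to a wrong trig function.
The step shows: sin(u)**(-2)
The correct value should be: cos(u)**(-2)

Explanation: cos(u) was incorrectly written as sin(u): the term cos(u)**(-2) was incorrectly written as sin(u)**(-2)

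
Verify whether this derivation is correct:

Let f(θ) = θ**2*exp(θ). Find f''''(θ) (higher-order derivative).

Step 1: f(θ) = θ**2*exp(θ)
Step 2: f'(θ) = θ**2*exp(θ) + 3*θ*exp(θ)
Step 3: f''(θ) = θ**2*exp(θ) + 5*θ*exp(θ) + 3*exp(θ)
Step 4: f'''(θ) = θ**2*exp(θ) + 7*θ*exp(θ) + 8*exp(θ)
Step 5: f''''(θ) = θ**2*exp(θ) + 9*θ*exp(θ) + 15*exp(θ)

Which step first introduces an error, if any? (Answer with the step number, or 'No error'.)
Step 2

Step 2 is incorrect due to a wrong coefficient.
The step shows: θ**2*exp(θ) + 3*θ*exp(θ)
The correct value should be: θ**2*exp(θ) + 2*θ*exp(θ)

Explanation: The coefficient 2 was incorrectly written as 3: the term 2*θ*exp(θ) was incorrectly written as 3*θ*exp(θ)
The later steps are derived from this incorrect expression, so the error originates in Step 2.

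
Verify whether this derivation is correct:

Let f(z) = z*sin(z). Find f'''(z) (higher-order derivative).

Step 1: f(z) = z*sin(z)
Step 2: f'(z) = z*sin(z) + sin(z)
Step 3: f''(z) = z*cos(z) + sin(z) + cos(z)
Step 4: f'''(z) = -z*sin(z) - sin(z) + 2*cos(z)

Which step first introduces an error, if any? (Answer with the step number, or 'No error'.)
Step 2

Step 2 is incorrect due to a wrong trig function.
The step shows: z*sin(z) + sin(z)
The correct value should be: z*cos(z) + sin(z)

Explanation: cos(z) was incorrectly written as sin(z): the term z*cos(z) was incorrectly written as z*sin(z)
The later steps are derived from this incorrect expression, so the error originates in Step 2.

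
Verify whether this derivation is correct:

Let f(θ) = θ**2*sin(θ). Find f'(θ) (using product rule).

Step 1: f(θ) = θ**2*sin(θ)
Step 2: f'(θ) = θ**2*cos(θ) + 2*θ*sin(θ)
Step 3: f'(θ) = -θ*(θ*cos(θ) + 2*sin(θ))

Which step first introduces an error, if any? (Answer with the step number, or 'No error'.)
Step 3

Step 3 is incorrect due to a sign flip.
The step shows: -θ*(θ*cos(θ) + 2*sin(θ))
The correct value should be: θ*(θ*cos(θ) + 2*sin(θ))

Explanation: The sign of the whole expression was flipped: the term θ*(θ*cos(θ) + 2*sin(θ)) was incorrectly written as -θ*(θ*cos(θ) + 2*sin(θ))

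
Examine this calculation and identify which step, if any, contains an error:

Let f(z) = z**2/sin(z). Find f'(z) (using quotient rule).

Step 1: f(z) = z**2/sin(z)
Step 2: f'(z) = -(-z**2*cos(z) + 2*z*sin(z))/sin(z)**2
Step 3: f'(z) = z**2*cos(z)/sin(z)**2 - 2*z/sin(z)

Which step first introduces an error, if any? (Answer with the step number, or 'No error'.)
Step 2

Step 2 is incorrect due to a sign flip.
The step shows: -(-z**2*cos(z) + 2*z*sin(z))/sin(z)**2
The correct value should be: (-z**2*cos(z) + 2*z*sin(z))/sin(z)**2

Explanation: The sign of the whole expression was flipped: the term (-z**2*cos(z) + 2*z*sin(z))/sin(z)**2 was incorrectly written as -(-z**2*cos(z) + 2*z*sin(z))/sin(z)**2
The later steps are derived from this incorrect expression, so the error originates in Step 2.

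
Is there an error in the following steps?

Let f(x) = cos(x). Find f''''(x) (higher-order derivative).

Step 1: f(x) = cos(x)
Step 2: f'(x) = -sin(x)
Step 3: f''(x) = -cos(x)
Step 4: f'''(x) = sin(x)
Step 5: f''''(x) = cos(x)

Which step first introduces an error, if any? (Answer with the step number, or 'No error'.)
No error

All steps in this derivation are correct.
The final answer f''''(x) = cos(x) is valid.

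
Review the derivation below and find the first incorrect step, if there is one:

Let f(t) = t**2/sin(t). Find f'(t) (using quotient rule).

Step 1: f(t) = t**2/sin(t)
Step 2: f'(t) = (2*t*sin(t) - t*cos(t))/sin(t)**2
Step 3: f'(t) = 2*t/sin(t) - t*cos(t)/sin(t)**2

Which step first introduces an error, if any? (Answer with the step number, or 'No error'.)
Step 2

Step 2 is incorrect due to a wrong exponent.
The step shows: (2*t*sin(t) - t*cos(t))/sin(t)**2
The correct value should be: (-t**2*cos(t) + 2*t*sin(t))/sin(t)**2

Explanation: The exponent 2 on t was incorrectly written as 1: the term (-t**2*cos(t) + 2*t*sin(t))/sin(t)**2 was incorrectly written as (2*t*sin(t) - t*cos(t))/sin(t)**2
The later steps are derived from this incorrect expression, so the error originates in Step 2.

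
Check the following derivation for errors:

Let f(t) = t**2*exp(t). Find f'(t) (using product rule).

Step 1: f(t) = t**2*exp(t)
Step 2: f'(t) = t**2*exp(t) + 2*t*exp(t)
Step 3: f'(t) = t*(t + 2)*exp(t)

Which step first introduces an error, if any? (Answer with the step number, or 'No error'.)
No error

All steps in this derivation are correct.
The final answer f'(t) = t*(t + 2)*exp(t) is valid.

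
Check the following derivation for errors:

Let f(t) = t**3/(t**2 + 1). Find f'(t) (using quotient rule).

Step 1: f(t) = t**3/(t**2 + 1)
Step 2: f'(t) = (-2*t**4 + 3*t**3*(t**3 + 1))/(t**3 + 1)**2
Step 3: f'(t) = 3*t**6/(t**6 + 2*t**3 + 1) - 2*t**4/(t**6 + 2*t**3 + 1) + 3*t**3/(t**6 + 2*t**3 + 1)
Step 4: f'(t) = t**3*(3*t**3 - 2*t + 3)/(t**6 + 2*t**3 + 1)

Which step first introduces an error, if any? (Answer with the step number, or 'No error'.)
Step 2

Step 2 is incorrect due to a wrong exponent.
The step shows: (-2*t**4 + 3*t**3*(t**3 + 1))/(t**3 + 1)**2
The correct value should be: (-2*t**4 + 3*t**2*(t**2 + 1))/(t**2 + 1)**2

Explanation: The exponent 2 on t was incorrectly written as 3: the term (-2*t**4 + 3*t**2*(t**2 + 1))/(t**2 + 1)**2 was incorrectly written as (-2*t**4 + 3*t**3*(t**3 + 1))/(t**3 + 1)**2
The later steps are derived from this incorrect expression, so the error originates in Step 2.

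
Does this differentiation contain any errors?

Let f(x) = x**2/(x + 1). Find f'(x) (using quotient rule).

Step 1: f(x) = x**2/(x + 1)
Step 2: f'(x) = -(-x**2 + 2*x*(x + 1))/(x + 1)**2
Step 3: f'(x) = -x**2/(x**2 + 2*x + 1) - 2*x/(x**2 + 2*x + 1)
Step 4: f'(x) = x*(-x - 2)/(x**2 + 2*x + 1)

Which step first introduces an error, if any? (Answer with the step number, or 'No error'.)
Step 2

Step 2 is incorrect due to a sign flip.
The step shows: -(-x**2 + 2*x*(x + 1))/(x + 1)**2
The correct value should be: (-x**2 + 2*x*(x + 1))/(x + 1)**2

Explanation: The sign of the whole expression was flipped: the term (-x**2 + 2*x*(x + 1))/(x + 1)**2 was incorrectly written as -(-x**2 + 2*x*(x + 1))/(x + 1)**2
The later steps are derived from this incorrect expression, so the error originates in Step 2.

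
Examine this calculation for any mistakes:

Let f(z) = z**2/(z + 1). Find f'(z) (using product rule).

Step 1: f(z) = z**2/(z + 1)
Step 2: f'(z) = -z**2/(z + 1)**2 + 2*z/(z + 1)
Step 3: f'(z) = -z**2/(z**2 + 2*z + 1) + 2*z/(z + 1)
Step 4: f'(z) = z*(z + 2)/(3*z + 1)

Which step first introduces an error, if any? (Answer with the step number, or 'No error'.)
Step 4

Step 4 is incorrect due to a wrong exponent.
The step shows: z*(z + 2)/(3*z + 1)
The correct value should be: z*(z + 2)/(z**2 + 2*z + 1)

Explanation: The exponent 2 on z was incorrectly written as 1: the term z*(z + 2)/(z**2 + 2*z + 1) was incorrectly written as z*(z + 2)/(3*z + 1)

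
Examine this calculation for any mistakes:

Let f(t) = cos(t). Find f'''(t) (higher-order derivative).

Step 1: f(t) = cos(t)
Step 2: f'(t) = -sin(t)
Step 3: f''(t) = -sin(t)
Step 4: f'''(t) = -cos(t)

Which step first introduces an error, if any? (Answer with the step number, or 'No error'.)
Step 3

Step 3 is incorrect due to a wrong trig function.
The step shows: -sin(t)
The correct value should be: -cos(t)

Explanation: cos(t) was incorrectly written as sin(t): the term -cos(t) was incorrectly written as -sin(t)
The later steps are derived from this incorrect expression, so the error originates in Step 3.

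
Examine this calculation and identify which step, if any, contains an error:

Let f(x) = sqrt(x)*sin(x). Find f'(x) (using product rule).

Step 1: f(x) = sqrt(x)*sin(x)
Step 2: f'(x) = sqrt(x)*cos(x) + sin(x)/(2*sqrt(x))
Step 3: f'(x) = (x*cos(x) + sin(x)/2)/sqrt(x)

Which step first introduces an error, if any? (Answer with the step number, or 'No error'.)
No error

All steps in this derivation are correct.
The final answer f'(x) = (x*cos(x) + sin(x)/2)/sqrt(x) is valid.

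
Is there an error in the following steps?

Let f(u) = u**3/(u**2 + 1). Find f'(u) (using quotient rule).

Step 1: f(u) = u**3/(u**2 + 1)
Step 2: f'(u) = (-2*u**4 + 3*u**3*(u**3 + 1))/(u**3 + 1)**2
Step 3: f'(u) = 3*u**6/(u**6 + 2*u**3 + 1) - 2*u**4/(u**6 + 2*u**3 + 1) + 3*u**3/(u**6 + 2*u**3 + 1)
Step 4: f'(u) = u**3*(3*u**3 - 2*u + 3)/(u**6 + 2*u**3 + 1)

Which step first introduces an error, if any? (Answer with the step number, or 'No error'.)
Step 2

Step 2 is incorrect due to a wrong exponent.
The step shows: (-2*u**4 + 3*u**3*(u**3 + 1))/(u**3 + 1)**2
The correct value should be: (-2*u**4 + 3*u**2*(u**2 + 1))/(u**2 + 1)**2

Explanation: The exponent 2 on u was incorrectly written as 3: the term (-2*u**4 + 3*u**2*(u**2 + 1))/(u**2 + 1)**2 was incorrectly written as (-2*u**4 + 3*u**3*(u**3 + 1))/(u**3 + 1)**2
The later steps are derived from this incorrect expression, so the error originates in Step 2.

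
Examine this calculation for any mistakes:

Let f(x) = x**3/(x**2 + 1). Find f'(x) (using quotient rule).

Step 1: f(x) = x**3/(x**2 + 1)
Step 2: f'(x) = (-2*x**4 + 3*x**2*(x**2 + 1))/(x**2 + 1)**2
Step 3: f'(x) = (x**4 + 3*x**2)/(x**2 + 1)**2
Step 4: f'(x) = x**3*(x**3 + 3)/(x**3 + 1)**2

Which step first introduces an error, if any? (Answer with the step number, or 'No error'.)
Step 4

Step 4 is incorrect due to a wrong exponent.
The step shows: x**3*(x**3 + 3)/(x**3 + 1)**2
The correct value should be: x**2*(x**2 + 3)/(x**2 + 1)**2

Explanation: The exponent 2 on x was incorrectly written as 3: the term x**2*(x**2 + 3)/(x**2 + 1)**2 was incorrectly written as x**3*(x**3 + 3)/(x**3 + 1)**2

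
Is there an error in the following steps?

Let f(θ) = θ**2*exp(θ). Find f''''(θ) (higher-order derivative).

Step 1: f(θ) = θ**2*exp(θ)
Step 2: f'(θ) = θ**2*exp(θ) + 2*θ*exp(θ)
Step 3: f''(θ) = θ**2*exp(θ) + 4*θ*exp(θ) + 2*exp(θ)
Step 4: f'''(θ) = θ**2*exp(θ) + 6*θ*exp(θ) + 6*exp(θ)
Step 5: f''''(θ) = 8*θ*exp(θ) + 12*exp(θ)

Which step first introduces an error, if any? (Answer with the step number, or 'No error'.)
Step 5

Step 5 is incorrect due to a dropped term.
The step shows: 8*θ*exp(θ) + 12*exp(θ)
The correct value should be: θ**2*exp(θ) + 8*θ*exp(θ) + 12*exp(θ)

Explanation: A term was dropped: the term θ**2*exp(θ) was incorrectly omitted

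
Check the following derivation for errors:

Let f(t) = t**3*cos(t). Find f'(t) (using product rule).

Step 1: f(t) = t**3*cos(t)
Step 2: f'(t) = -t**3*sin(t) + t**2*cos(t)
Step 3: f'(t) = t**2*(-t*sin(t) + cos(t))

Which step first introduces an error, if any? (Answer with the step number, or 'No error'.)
Step 2

Step 2 is incorrect due to a wrong coefficient.
The step shows: -t**3*sin(t) + t**2*cos(t)
The correct value should be: -t**3*sin(t) + 3*t**2*cos(t)

Explanation: The coefficient 3 was incorrectly written as 1: the term 3*t**2*cos(t) was incorrectly written as t**2*cos(t)
The later steps are derived from this incorrect expression, so the error originates in Step 2.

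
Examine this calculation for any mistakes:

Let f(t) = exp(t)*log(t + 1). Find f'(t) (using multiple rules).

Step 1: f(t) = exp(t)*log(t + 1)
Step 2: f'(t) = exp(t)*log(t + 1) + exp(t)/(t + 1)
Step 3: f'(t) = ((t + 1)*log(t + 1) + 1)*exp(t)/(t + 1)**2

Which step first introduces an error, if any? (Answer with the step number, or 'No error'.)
Step 3

Step 3 is incorrect due to a wrong exponent.
The step shows: ((t + 1)*log(t + 1) + 1)*exp(t)/(t + 1)**2
The correct value should be: ((t + 1)*log(t + 1) + 1)*exp(t)/(t + 1)

Explanation: The exponent -1 on t + 1 was incorrectly written as -2: the term ((t + 1)*log(t + 1) + 1)*exp(t)/(t + 1) was incorrectly written as ((t + 1)*log(t + 1) + 1)*exp(t)/(t + 1)**2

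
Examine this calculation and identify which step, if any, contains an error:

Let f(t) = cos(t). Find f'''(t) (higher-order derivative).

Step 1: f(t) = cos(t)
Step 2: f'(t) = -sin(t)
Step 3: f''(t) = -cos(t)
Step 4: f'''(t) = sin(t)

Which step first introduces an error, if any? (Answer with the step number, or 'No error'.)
No error

All steps in this derivation are correct.
The final answer f'''(t) = sin(t) is valid.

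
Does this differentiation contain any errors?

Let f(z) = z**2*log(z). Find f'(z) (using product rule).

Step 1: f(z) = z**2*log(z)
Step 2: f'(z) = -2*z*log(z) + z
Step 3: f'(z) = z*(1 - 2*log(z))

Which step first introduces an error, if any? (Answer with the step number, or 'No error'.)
Step 2

Step 2 is incorrect due to a sign flip.
The step shows: -2*z*log(z) + z
The correct value should be: 2*z*log(z) + z

Explanation: The sign of one term was flipped: the term 2*z*log(z) was incorrectly written as -2*z*log(z)
The later steps are derived from this incorrect expression, so the error originates in Step 2.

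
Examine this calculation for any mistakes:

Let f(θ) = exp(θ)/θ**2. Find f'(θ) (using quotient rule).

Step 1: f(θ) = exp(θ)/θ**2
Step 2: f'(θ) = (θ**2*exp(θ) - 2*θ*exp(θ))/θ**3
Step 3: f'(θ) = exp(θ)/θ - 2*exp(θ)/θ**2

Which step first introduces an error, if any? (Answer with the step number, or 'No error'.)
Step 2

Step 2 is incorrect due to a wrong exponent.
The step shows: (θ**2*exp(θ) - 2*θ*exp(θ))/θ**3
The correct value should be: (θ**2*exp(θ) - 2*θ*exp(θ))/θ**4

Explanation: The exponent -4 on θ was incorrectly written as -3: the term (θ**2*exp(θ) - 2*θ*exp(θ))/θ**4 was incorrectly written as (θ**2*exp(θ) - 2*θ*exp(θ))/θ**3
The later steps are derived from this incorrect expression, so the error originates in Step 2.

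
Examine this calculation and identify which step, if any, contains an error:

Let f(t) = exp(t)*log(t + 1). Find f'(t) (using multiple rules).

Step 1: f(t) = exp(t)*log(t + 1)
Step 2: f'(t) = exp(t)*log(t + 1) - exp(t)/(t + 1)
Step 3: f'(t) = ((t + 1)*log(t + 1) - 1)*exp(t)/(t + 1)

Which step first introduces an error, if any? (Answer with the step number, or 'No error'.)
Step 2

Step 2 is incorrect due to a sign flip.
The step shows: exp(t)*log(t + 1) - exp(t)/(t + 1)
The correct value should be: exp(t)*log(t + 1) + exp(t)/(t + 1)

Explanation: The sign of one term was flipped: the term exp(t)/(t + 1) was incorrectly written as -exp(t)/(t + 1)
The later steps are derived from this incorrect expression, so the error originates in Step 2.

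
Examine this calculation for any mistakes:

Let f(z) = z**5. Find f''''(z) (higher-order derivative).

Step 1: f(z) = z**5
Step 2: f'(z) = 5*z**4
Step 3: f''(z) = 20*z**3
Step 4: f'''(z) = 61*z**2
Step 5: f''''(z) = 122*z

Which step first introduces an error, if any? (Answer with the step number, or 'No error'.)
Step 4

Step 4 is incorrect due to a wrong coefficient.
The step shows: 61*z**2
The correct value should be: 60*z**2

Explanation: The coefficient 60 was incorrectly written as 61: the term 60*z**2 was incorrectly written as 61*z**2
The later steps are derived from this incorrect expression, so the error originates in Step 4.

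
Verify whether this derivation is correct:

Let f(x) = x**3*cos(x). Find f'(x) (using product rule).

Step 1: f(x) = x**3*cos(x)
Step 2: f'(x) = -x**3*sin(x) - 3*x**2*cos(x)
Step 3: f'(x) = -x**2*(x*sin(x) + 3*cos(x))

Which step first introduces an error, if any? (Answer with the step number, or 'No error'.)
Step 2

Step 2 is incorrect due to a sign flip.
The step shows: -x**3*sin(x) - 3*x**2*cos(x)
The correct value should be: -x**3*sin(x) + 3*x**2*cos(x)

Explanation: The sign of one term was flipped: the term 3*x**2*cos(x) was incorrectly written as -3*x**2*cos(x)
The later steps are derived from this incorrect expression, so the error originates in Step 2.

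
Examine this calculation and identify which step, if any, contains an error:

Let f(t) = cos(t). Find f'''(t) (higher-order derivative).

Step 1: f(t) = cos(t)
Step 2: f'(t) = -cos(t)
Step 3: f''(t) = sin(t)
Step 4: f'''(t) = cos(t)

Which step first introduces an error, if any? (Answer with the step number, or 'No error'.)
Step 2

Step 2 is incorrect due to a wrong trig function.
The step shows: -cos(t)
The correct value should be: -sin(t)

Explanation: sin(t) was incorrectly written as cos(t): the term -sin(t) was incorrectly written as -cos(t)
The later steps are derived from this incorrect expression, so the error originates in Step 2.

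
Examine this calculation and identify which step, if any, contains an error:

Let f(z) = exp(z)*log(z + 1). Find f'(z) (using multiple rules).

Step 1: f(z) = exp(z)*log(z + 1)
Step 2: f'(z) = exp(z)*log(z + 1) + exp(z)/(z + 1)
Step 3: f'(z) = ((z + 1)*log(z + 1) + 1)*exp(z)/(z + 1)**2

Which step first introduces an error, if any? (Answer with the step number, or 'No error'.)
Step 3

Step 3 is incorrect due to a wrong exponent.
The step shows: ((z + 1)*log(z + 1) + 1)*exp(z)/(z + 1)**2
The correct value should be: ((z + 1)*log(z + 1) + 1)*exp(z)/(z + 1)

Explanation: The exponent -1 on z + 1 was incorrectly written as -2: the term ((z + 1)*log(z + 1) + 1)*exp(z)/(z + 1) was incorrectly written as ((z + 1)*log(z + 1) + 1)*exp(z)/(z + 1)**2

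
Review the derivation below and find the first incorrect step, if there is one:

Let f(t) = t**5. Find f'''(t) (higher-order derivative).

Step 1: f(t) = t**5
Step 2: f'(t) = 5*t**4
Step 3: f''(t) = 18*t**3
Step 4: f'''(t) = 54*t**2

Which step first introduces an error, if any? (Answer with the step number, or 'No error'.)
Step 3

Step 3 is incorrect due to a wrong coefficient.
The step shows: 18*t**3
The correct value should be: 20*t**3

Explanation: The coefficient 20 was incorrectly written as 18: the term 20*t**3 was incorrectly written as 18*t**3
The later steps are derived from this incorrect expression, so the error originates in Step 3.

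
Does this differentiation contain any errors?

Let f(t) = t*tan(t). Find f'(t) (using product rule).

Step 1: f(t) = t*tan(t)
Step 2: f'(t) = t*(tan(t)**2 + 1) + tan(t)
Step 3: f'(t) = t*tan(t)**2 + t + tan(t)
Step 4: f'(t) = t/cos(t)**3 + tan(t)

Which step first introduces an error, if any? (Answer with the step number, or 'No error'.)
Step 4

Step 4 is incorrect due to a wrong exponent.
The step shows: t/cos(t)**3 + tan(t)
The correct value should be: t/cos(t)**2 + tan(t)

Explanation: The exponent -2 on cos(t) was incorrectly written as -3: the term t/cos(t)**2 was incorrectly written as t/cos(t)**3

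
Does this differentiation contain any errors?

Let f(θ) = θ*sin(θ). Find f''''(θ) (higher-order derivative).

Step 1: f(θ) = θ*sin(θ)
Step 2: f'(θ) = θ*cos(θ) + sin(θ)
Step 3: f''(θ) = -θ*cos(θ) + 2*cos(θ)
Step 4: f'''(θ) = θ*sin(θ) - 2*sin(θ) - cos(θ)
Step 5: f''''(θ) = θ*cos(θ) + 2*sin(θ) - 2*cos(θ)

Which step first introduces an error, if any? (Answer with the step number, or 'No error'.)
Step 3

Step 3 is incorrect due to a wrong trig function.
The step shows: -θ*cos(θ) + 2*cos(θ)
The correct value should be: -θ*sin(θ) + 2*cos(θ)

Explanation: sin(θ) was incorrectly written as cos(θ): the term -θ*sin(θ) was incorrectly written as -θ*cos(θ)
The later steps are derived from this incorrect expression, so the error originates in Step 3.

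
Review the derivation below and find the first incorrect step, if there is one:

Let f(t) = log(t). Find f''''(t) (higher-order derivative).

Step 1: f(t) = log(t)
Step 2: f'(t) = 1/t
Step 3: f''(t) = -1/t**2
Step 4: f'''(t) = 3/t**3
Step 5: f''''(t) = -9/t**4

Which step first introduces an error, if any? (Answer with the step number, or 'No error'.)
Step 4

Step 4 is incorrect due to a wrong coefficient.
The step shows: 3/t**3
The correct value should be: 2/t**3

Explanation: The coefficient 2 was incorrectly written as 3: the term 2/t**3 was incorrectly written as 3/t**3
The later steps are derived from this incorrect expression, so the error originates in Step 4.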